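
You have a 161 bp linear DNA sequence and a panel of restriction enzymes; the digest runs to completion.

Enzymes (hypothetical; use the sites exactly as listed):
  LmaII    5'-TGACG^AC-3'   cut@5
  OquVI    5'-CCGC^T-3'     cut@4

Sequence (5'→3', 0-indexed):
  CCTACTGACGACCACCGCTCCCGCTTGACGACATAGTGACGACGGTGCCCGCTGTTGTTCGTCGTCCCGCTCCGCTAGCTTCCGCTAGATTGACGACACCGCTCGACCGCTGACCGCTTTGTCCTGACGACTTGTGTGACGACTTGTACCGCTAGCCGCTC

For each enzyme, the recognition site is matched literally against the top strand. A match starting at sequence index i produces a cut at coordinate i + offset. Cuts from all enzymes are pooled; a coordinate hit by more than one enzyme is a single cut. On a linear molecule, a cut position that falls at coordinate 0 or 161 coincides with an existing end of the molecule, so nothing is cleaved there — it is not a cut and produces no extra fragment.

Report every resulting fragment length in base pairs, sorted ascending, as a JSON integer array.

[2,5,6,6,7,7,7,8,8,10,10,10,11,11,11,12,12,18]

Per-enzyme occurrences:
  LmaII (TGACGAC, off=5): starts [5, 25, 36, 90, 124, 136] → cuts [10, 30, 41, 95, 129, 141]
  OquVI (CCGCT, off=4): starts [14, 20, 48, 66, 71, 81, 98, 106, 113, 148, 155] → cuts [18, 24, 52, 70, 75, 85, 102, 110, 117, 152, 159]

All cut coordinates (distinct, sorted): [10, 18, 24, 30, 41, 52, 70, 75, 85, 95, 102, 110, 117, 129, 141, 152, 159]

Fragment lengths:
  [0,10): 10 bp
  [10,18): 8 bp
  [18,24): 6 bp
  [24,30): 6 bp
  [30,41): 11 bp
  [41,52): 11 bp
  [52,70): 18 bp
  [70,75): 5 bp
  [75,85): 10 bp
  [85,95): 10 bp
  [95,102): 7 bp
  [102,110): 8 bp
  [110,117): 7 bp
  [117,129): 12 bp
  [129,141): 12 bp
  [141,152): 11 bp
  [152,159): 7 bp
  [159,161): 2 bp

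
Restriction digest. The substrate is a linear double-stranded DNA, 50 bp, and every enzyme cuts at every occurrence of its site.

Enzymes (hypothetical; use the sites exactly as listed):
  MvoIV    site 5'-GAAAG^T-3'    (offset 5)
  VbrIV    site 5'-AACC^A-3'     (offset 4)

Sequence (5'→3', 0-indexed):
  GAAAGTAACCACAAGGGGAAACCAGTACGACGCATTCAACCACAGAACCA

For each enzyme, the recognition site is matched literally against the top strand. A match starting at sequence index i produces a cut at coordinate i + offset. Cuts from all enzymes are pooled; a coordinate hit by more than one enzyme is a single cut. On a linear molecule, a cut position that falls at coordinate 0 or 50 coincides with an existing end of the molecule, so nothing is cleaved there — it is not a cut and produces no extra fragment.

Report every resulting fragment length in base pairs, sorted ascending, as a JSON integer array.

[1,5,5,8,13,18]

Scan for sites:
  MvoIV (GAAAGT, off=5): starts [0] → cuts [5]
  VbrIV (AACCA, off=4): starts [6, 19, 37, 45] → cuts [10, 23, 41, 49]

Pooled cuts: [5, 10, 23, 41, 49]

Fragment lengths:
  [0,5): 5 bp
  [5,10): 5 bp
  [10,23): 13 bp
  [23,41): 18 bp
  [41,49): 8 bp
  [49,50): 1 bp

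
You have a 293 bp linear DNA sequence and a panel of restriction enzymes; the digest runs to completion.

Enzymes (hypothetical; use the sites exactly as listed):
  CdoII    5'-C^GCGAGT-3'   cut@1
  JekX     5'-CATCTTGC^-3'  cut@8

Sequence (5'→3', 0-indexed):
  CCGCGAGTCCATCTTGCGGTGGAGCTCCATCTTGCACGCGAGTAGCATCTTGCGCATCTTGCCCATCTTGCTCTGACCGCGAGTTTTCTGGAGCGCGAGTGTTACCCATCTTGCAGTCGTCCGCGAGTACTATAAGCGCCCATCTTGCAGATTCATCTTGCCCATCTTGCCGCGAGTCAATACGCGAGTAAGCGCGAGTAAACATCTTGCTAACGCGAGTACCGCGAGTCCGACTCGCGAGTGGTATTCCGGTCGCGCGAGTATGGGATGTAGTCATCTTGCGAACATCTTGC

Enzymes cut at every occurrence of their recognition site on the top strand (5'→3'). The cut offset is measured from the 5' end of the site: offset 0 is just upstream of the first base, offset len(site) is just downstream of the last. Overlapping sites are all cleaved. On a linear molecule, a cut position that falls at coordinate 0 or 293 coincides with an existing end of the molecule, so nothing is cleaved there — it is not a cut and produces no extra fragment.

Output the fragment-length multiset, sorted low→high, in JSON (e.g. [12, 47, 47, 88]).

Scan for sites:
  CdoII CGCGAGT/1: at [1, 36, 77, 93, 121, 170, 182, 192, 213, 222, 235, 255] ⇒ [2, 37, 78, 94, 122, 171, 183, 193, 214, 223, 236, 256]
  JekX CATCTTGC/8: at [9, 27, 45, 54, 63, 106, 140, 153, 162, 202, 274, 285] ⇒ [17, 35, 53, 62, 71, 114, 148, 161, 170, 210, 282] (position 293 is a terminus of the linear molecule — no cut)

Pooled cuts: [2, 17, 35, 37, 53, 62, 71, 78, 94, 114, 122, 148, 161, 170, 171, 183, 193, 210, 214, 223, 236, 256, 282]

Fragment lengths:
  [0,2): 2 bp
  [2,17): 15 bp
  [17,35): 18 bp
  [35,37): 2 bp
  [37,53): 16 bp
  [53,62): 9 bp
  [62,71): 9 bp
  [71,78): 7 bp
  [78,94): 16 bp
  [94,114): 20 bp
  [114,122): 8 bp
  [122,148): 26 bp
  [148,161): 13 bp
  [161,170): 9 bp
  [170,171): 1 bp
  [171,183): 12 bp
  [183,193): 10 bp
  [193,210): 17 bp
  [210,214): 4 bp
  [214,223): 9 bp
  [223,236): 13 bp
  [236,256): 20 bp
  [256,282): 26 bp
  [282,293): 11 bp

[1,2,2,4,7,8,9,9,9,9,10,11,12,13,13,15,16,16,17,18,20,20,26,26]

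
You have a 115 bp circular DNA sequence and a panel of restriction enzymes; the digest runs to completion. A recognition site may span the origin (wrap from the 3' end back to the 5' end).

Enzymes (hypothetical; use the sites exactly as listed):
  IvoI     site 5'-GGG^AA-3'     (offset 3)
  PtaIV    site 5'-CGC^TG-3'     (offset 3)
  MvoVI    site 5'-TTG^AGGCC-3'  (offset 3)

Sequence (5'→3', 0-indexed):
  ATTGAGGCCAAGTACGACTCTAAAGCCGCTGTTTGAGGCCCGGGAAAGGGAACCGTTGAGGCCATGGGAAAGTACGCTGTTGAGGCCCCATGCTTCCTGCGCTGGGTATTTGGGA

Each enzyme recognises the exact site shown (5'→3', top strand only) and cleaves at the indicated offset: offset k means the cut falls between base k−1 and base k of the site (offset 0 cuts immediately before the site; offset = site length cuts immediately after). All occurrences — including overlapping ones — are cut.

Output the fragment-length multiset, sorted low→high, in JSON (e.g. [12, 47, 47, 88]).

[5,5,6,6,8,9,9,10,12,20,25]

Per-enzyme occurrences:
  IvoI (GGGAA, off=3): starts [41, 47, 65, 111] → cuts [44, 50, 68, 114]
  PtaIV (CGCTG, off=3): starts [26, 74, 99] → cuts [29, 77, 102]
  MvoVI (TTGAGGCC, off=3): starts [1, 32, 55, 79] → cuts [4, 35, 58, 82]

Pooled cuts: [4, 29, 35, 44, 50, 58, 68, 77, 82, 102, 114]

Fragments:
  4→29: 25 bp
  29→35: 6 bp
  35→44: 9 bp
  44→50: 6 bp
  50→58: 8 bp
  58→68: 10 bp
  68→77: 9 bp
  77→82: 5 bp
  82→102: 20 bp
  102→114: 12 bp
  114→4 (wrap): 115-114+4 = 5 bp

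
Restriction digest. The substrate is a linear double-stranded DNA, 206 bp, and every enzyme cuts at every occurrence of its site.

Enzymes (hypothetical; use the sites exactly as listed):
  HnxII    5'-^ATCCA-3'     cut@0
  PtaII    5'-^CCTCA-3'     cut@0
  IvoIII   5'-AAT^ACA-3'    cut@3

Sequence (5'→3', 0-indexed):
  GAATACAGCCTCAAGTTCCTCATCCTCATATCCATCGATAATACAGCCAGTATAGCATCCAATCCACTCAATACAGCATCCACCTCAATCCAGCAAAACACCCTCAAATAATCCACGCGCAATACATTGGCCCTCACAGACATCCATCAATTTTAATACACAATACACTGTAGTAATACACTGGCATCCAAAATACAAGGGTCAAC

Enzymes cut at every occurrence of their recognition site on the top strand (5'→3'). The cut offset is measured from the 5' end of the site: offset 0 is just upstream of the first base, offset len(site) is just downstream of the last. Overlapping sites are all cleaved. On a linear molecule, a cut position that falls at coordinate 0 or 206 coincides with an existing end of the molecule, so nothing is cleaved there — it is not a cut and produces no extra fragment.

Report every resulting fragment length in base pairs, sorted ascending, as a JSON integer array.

[4,4,5,5,5,5,6,6,7,8,8,9,9,9,10,11,12,13,13,13,14,14,16]

Site scan:
  HnxII ATCCA/0: at [29, 56, 61, 77, 87, 110, 141, 185] ⇒ [29, 56, 61, 77, 87, 110, 141, 185]
  PtaII CCTCA/0: at [8, 17, 23, 82, 101, 131] ⇒ [8, 17, 23, 82, 101, 131]
  IvoIII AATACA/3: at [1, 39, 69, 120, 154, 161, 174, 191] ⇒ [4, 42, 72, 123, 157, 164, 177, 194]

All cut coordinates (distinct, sorted): [4, 8, 17, 23, 29, 42, 56, 61, 72, 77, 82, 87, 101, 110, 123, 131, 141, 157, 164, 177, 185, 194]

Fragments:
  [0,4): 4 bp
  [4,8): 4 bp
  [8,17): 9 bp
  [17,23): 6 bp
  [23,29): 6 bp
  [29,42): 13 bp
  [42,56): 14 bp
  [56,61): 5 bp
  [61,72): 11 bp
  [72,77): 5 bp
  [77,82): 5 bp
  [82,87): 5 bp
  [87,101): 14 bp
  [101,110): 9 bp
  [110,123): 13 bp
  [123,131): 8 bp
  [131,141): 10 bp
  [141,157): 16 bp
  [157,164): 7 bp
  [164,177): 13 bp
  [177,185): 8 bp
  [185,194): 9 bp
  [194,206): 12 bp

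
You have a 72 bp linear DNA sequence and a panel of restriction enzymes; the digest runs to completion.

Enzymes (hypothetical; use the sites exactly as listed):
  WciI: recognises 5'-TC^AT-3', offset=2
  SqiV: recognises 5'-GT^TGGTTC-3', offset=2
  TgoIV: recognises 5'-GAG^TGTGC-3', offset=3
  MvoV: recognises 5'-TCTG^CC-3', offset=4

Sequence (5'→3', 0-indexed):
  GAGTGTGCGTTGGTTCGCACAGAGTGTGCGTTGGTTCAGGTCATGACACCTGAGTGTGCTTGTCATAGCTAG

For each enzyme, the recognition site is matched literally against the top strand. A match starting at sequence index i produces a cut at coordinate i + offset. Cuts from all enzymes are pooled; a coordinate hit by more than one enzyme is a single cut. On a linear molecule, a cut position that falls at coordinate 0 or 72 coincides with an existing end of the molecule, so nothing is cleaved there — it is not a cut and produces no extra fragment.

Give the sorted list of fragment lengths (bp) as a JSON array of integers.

[3,7,7,8,10,11,12,14]

Site scan:
  WciI (TCAT, off=2): starts [40, 62] → cuts [42, 64]
  SqiV (GTTGGTTC, off=2): starts [8, 29] → cuts [10, 31]
  TgoIV (GAGTGTGC, off=3): starts [0, 21, 51] → cuts [3, 24, 54]
  MvoV (TCTGCC, off=4): no sites

All cut coordinates (distinct, sorted): [3, 10, 24, 31, 42, 54, 64]

Fragment lengths:
  [0,3): 3 bp
  [3,10): 7 bp
  [10,24): 14 bp
  [24,31): 7 bp
  [31,42): 11 bp
  [42,54): 12 bp
  [54,64): 10 bp
  [64,72): 8 bp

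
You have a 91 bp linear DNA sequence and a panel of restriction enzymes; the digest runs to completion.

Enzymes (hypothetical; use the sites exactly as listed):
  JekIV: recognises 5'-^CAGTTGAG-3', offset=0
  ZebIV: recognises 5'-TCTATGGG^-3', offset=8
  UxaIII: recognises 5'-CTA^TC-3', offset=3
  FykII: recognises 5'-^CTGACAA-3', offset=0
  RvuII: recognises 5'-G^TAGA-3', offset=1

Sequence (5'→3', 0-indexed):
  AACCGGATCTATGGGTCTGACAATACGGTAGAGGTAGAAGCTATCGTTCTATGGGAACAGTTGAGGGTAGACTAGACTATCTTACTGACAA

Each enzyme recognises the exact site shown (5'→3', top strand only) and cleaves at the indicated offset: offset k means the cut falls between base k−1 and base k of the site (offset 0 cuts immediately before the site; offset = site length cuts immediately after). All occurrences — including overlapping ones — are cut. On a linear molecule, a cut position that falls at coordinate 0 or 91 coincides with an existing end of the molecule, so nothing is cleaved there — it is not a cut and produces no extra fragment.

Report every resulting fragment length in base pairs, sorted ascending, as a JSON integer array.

Site scan:
  JekIV (CAGTTGAG, off=0): starts [57] → cuts [57]
  ZebIV (TCTATGGG, off=8): starts [7, 47] → cuts [15, 55]
  UxaIII (CTATC, off=3): starts [40, 76] → cuts [43, 79]
  FykII (CTGACAA, off=0): starts [16, 84] → cuts [16, 84]
  RvuII (GTAGA, off=1): starts [27, 33, 66] → cuts [28, 34, 67]

All cut coordinates (distinct, sorted): [15, 16, 28, 34, 43, 55, 57, 67, 79, 84]

Fragment lengths:
  [0,15): 15 bp
  [15,16): 1 bp
  [16,28): 12 bp
  [28,34): 6 bp
  [34,43): 9 bp
  [43,55): 12 bp
  [55,57): 2 bp
  [57,67): 10 bp
  [67,79): 12 bp
  [79,84): 5 bp
  [84,91): 7 bp

[1,2,5,6,7,9,10,12,12,12,15]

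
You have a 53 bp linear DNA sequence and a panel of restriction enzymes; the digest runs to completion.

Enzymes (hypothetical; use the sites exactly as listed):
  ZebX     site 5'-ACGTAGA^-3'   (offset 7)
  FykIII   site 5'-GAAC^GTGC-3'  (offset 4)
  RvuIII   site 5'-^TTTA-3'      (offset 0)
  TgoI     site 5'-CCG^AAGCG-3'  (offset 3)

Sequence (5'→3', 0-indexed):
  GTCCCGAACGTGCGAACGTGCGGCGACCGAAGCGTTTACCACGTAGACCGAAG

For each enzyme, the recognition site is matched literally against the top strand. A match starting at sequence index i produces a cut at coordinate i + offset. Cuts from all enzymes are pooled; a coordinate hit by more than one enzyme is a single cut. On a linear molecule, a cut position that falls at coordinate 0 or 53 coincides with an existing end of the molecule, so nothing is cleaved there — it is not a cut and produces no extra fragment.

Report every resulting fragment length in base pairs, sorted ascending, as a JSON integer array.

[5,6,8,9,12,13]

Per-enzyme occurrences:
  ZebX (ACGTAGA, off=7): starts [40] → cuts [47]
  FykIII (GAACGTGC, off=4): starts [5, 13] → cuts [9, 17]
  RvuIII (TTTA, off=0): starts [34] → cuts [34]
  TgoI (CCGAAGCG, off=3): starts [26] → cuts [29]

All cut coordinates (distinct, sorted): [9, 17, 29, 34, 47]

Fragments:
  [0,9): 9 bp
  [9,17): 8 bp
  [17,29): 12 bp
  [29,34): 5 bp
  [34,47): 13 bp
  [47,53): 6 bp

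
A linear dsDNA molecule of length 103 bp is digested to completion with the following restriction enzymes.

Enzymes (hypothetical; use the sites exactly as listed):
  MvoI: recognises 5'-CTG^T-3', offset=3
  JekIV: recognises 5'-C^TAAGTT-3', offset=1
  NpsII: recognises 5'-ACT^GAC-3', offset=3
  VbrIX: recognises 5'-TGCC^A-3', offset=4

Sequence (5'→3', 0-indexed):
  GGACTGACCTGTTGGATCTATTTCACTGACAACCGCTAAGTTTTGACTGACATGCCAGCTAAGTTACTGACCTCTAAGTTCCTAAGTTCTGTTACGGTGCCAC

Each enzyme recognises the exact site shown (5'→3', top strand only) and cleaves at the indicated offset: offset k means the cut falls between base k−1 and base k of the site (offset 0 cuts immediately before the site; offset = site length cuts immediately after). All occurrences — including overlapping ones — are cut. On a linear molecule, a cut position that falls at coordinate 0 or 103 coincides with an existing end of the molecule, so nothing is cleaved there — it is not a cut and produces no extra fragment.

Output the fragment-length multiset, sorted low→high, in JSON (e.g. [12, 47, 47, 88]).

[2,3,5,6,6,8,8,9,9,9,10,12,16]

Per-enzyme occurrences:
  MvoI CTGT/3: at [8, 88] ⇒ [11, 91]
  JekIV CTAAGTT/1: at [35, 58, 73, 81] ⇒ [36, 59, 74, 82]
  NpsII ACTGAC/3: at [2, 24, 45, 65] ⇒ [5, 27, 48, 68]
  VbrIX TGCCA/4: at [52, 97] ⇒ [56, 101]

Pooled cuts: [5, 11, 27, 36, 48, 56, 59, 68, 74, 82, 91, 101]

Fragment lengths:
  [0,5): 5 bp
  [5,11): 6 bp
  [11,27): 16 bp
  [27,36): 9 bp
  [36,48): 12 bp
  [48,56): 8 bp
  [56,59): 3 bp
  [59,68): 9 bp
  [68,74): 6 bp
  [74,82): 8 bp
  [82,91): 9 bp
  [91,101): 10 bp
  [101,103): 2 bp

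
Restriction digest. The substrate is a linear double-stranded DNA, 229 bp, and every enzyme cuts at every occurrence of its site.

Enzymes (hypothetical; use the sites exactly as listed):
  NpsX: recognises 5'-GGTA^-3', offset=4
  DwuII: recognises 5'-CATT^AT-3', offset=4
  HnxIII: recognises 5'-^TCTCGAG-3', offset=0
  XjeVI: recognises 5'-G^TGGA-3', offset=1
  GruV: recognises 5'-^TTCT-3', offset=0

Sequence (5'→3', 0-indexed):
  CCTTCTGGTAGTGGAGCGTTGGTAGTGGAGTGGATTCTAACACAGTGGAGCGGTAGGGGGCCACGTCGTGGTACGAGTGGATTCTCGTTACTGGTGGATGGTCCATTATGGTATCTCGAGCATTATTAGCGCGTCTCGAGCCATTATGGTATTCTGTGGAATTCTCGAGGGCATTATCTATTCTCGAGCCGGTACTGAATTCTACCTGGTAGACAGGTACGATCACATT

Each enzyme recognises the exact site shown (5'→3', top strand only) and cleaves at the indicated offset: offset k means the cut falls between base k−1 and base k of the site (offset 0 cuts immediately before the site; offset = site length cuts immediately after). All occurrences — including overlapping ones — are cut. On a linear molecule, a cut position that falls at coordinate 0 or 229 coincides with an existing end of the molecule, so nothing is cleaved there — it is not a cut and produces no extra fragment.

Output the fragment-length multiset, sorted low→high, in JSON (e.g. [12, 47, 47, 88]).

Per-enzyme occurrences:
  NpsX (GGTA, off=4): starts [6, 20, 51, 69, 109, 147, 190, 207, 215] → cuts [10, 24, 55, 73, 113, 151, 194, 211, 219]
  DwuII (CATTAT, off=4): starts [103, 120, 141, 171] → cuts [107, 124, 145, 175]
  HnxIII (TCTCGAG, off=0): starts [113, 133, 162, 181] → cuts [113, 133, 162, 181]
  XjeVI (GTGGA, off=1): starts [10, 24, 29, 44, 76, 93, 155] → cuts [11, 25, 30, 45, 77, 94, 156]
  GruV (TTCT, off=0): starts [2, 34, 81, 151, 161, 180, 199] → cuts [2, 34, 81, 151, 161, 180, 199]

Pooled cuts: [2, 10, 11, 24, 25, 30, 34, 45, 55, 73, 77, 81, 94, 107, 113, 124, 133, 145, 151, 156, 161, 162, 175, 180, 181, 194, 199, 211, 219]

Fragment lengths:
  [0,2): 2 bp
  [2,10): 8 bp
  [10,11): 1 bp
  [11,24): 13 bp
  [24,25): 1 bp
  [25,30): 5 bp
  [30,34): 4 bp
  [34,45): 11 bp
  [45,55): 10 bp
  [55,73): 18 bp
  [73,77): 4 bp
  [77,81): 4 bp
  [81,94): 13 bp
  [94,107): 13 bp
  [107,113): 6 bp
  [113,124): 11 bp
  [124,133): 9 bp
  [133,145): 12 bp
  [145,151): 6 bp
  [151,156): 5 bp
  [156,161): 5 bp
  [161,162): 1 bp
  [162,175): 13 bp
  [175,180): 5 bp
  [180,181): 1 bp
  [181,194): 13 bp
  [194,199): 5 bp
  [199,211): 12 bp
  [211,219): 8 bp
  [219,229): 10 bp

[1,1,1,1,2,4,4,4,5,5,5,5,5,6,6,8,8,9,10,10,11,11,12,12,13,13,13,13,13,18]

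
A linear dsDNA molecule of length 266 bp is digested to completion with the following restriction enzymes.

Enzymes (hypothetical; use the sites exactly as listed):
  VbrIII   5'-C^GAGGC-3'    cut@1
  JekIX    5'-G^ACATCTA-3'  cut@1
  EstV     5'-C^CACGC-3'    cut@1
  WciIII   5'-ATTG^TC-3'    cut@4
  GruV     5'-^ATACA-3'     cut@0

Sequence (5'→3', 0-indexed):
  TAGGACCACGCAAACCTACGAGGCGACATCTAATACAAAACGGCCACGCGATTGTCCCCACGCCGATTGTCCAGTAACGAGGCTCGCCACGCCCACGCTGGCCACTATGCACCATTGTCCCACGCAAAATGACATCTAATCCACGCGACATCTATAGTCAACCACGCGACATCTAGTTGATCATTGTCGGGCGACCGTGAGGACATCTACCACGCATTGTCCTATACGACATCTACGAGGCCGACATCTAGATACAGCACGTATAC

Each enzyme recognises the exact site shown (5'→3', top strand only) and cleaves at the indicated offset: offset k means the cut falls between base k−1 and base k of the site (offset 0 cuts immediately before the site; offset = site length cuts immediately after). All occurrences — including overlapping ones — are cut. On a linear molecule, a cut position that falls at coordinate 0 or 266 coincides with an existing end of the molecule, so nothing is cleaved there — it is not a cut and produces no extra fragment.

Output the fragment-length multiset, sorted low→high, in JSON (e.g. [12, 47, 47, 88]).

Site scan:
  VbrIII (CGAGGC, off=1): starts [18, 77, 235] → cuts [19, 78, 236]
  JekIX (GACATCTA, off=1): starts [24, 130, 146, 167, 201, 227, 242] → cuts [25, 131, 147, 168, 202, 228, 243]
  EstV (CCACGC, off=1): starts [5, 43, 57, 86, 92, 119, 140, 161, 209] → cuts [6, 44, 58, 87, 93, 120, 141, 162, 210]
  WciIII (ATTGTC, off=4): starts [50, 65, 113, 182, 215] → cuts [54, 69, 117, 186, 219]
  GruV (ATACA, off=0): starts [32, 251] → cuts [32, 251]

Pooled cuts: [6, 19, 25, 32, 44, 54, 58, 69, 78, 87, 93, 117, 120, 131, 141, 147, 162, 168, 186, 202, 210, 219, 228, 236, 243, 251]

Fragments:
  [0,6): 6 bp
  [6,19): 13 bp
  [19,25): 6 bp
  [25,32): 7 bp
  [32,44): 12 bp
  [44,54): 10 bp
  [54,58): 4 bp
  [58,69): 11 bp
  [69,78): 9 bp
  [78,87): 9 bp
  [87,93): 6 bp
  [93,117): 24 bp
  [117,120): 3 bp
  [120,131): 11 bp
  [131,141): 10 bp
  [141,147): 6 bp
  [147,162): 15 bp
  [162,168): 6 bp
  [168,186): 18 bp
  [186,202): 16 bp
  [202,210): 8 bp
  [210,219): 9 bp
  [219,228): 9 bp
  [228,236): 8 bp
  [236,243): 7 bp
  [243,251): 8 bp
  [251,266): 15 bp

[3,4,6,6,6,6,6,7,7,8,8,8,9,9,9,9,10,10,11,11,12,13,15,15,16,18,24]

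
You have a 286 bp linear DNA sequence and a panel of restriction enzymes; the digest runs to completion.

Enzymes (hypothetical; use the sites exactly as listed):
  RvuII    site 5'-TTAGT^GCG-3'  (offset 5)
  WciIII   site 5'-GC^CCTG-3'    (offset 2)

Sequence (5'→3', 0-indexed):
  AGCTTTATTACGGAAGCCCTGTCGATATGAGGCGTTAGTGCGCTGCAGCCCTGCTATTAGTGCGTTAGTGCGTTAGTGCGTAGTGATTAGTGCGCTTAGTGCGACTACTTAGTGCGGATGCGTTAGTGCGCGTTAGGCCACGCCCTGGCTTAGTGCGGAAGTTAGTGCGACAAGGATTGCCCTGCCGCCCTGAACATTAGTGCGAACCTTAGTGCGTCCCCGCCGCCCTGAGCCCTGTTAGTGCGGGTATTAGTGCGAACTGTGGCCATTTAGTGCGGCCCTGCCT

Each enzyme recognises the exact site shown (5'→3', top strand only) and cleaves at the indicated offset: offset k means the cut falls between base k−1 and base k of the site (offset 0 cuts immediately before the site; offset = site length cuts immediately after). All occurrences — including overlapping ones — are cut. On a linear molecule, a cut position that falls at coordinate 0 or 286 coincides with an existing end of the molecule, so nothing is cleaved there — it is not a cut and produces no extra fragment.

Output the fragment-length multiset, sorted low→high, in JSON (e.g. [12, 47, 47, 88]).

Per-enzyme occurrences:
  RvuII (TTAGTGCG, off=5): starts [34, 56, 64, 72, 86, 95, 108, 122, 149, 161, 196, 208, 237, 249, 269] → cuts [39, 61, 69, 77, 91, 100, 113, 127, 154, 166, 201, 213, 242, 254, 274]
  WciIII (GCCCTG, off=2): starts [15, 47, 141, 178, 186, 224, 231, 277] → cuts [17, 49, 143, 180, 188, 226, 233, 279]

All cut coordinates (distinct, sorted): [17, 39, 49, 61, 69, 77, 91, 100, 113, 127, 143, 154, 166, 180, 188, 201, 213, 226, 233, 242, 254, 274, 279]

Fragments:
  [0,17): 17 bp
  [17,39): 22 bp
  [39,49): 10 bp
  [49,61): 12 bp
  [61,69): 8 bp
  [69,77): 8 bp
  [77,91): 14 bp
  [91,100): 9 bp
  [100,113): 13 bp
  [113,127): 14 bp
  [127,143): 16 bp
  [143,154): 11 bp
  [154,166): 12 bp
  [166,180): 14 bp
  [180,188): 8 bp
  [188,201): 13 bp
  [201,213): 12 bp
  [213,226): 13 bp
  [226,233): 7 bp
  [233,242): 9 bp
  [242,254): 12 bp
  [254,274): 20 bp
  [274,279): 5 bp
  [279,286): 7 bp

[5,7,7,8,8,8,9,9,10,11,12,12,12,12,13,13,13,14,14,14,16,17,20,22]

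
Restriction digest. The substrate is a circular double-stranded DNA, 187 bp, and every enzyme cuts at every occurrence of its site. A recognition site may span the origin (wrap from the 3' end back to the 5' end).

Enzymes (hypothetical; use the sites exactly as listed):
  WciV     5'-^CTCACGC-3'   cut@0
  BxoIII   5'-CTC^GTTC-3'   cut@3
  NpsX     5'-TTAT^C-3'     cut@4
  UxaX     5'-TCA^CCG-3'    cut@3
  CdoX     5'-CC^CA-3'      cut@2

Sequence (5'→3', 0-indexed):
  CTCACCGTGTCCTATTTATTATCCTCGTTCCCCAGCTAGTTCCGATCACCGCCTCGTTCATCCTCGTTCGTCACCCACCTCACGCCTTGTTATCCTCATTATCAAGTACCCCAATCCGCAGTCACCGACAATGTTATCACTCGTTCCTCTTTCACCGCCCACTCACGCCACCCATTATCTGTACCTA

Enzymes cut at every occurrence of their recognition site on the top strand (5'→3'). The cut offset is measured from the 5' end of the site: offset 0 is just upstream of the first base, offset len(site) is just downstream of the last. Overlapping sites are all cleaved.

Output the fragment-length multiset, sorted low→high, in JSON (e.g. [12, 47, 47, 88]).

Scan for sites:
  WciV (CTCACGC, off=0): starts [78, 161] → cuts [78, 161]
  BxoIII (CTCGTTC, off=3): starts [23, 52, 62, 139] → cuts [26, 55, 65, 142]
  NpsX (TTATC, off=4): starts [18, 89, 98, 133, 174] → cuts [22, 93, 102, 137, 178]
  UxaX (TCACCG, off=3): starts [1, 45, 121, 151] → cuts [4, 48, 124, 154]
  CdoX (CCCA, off=2): starts [30, 73, 109, 157, 170] → cuts [32, 75, 111, 159, 172]

All cut coordinates (distinct, sorted): [4, 22, 26, 32, 48, 55, 65, 75, 78, 93, 102, 111, 124, 137, 142, 154, 159, 161, 172, 178]

Fragments:
  4→22: 18 bp
  22→26: 4 bp
  26→32: 6 bp
  32→48: 16 bp
  48→55: 7 bp
  55→65: 10 bp
  65→75: 10 bp
  75→78: 3 bp
  78→93: 15 bp
  93→102: 9 bp
  102→111: 9 bp
  111→124: 13 bp
  124→137: 13 bp
  137→142: 5 bp
  142→154: 12 bp
  154→159: 5 bp
  159→161: 2 bp
  161→172: 11 bp
  172→178: 6 bp
  178→4 (wrap): 187-178+4 = 13 bp

[2,3,4,5,5,6,6,7,9,9,10,10,11,12,13,13,13,15,16,18]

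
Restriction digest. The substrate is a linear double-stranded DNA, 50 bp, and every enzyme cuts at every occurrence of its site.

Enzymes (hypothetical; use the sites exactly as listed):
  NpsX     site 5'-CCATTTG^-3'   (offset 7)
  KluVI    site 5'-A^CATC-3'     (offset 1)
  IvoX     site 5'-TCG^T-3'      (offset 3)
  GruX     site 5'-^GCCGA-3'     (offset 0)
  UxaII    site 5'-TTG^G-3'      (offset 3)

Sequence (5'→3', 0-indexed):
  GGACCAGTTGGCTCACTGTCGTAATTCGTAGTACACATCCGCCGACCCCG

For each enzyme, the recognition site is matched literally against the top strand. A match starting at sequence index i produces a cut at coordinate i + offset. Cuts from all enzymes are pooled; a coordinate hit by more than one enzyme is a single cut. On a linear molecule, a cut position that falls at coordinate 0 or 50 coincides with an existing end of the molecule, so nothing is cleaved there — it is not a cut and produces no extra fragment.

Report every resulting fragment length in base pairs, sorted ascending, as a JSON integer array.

Per-enzyme occurrences:
  NpsX (CCATTTG, off=7): no sites
  KluVI (ACATC, off=1): starts [34] → cuts [35]
  IvoX (TCGT, off=3): starts [18, 25] → cuts [21, 28]
  GruX (GCCGA, off=0): starts [40] → cuts [40]
  UxaII (TTGG, off=3): starts [7] → cuts [10]

All cut coordinates (distinct, sorted): [10, 21, 28, 35, 40]

Fragments:
  [0,10): 10 bp
  [10,21): 11 bp
  [21,28): 7 bp
  [28,35): 7 bp
  [35,40): 5 bp
  [40,50): 10 bp

[5,7,7,10,10,11]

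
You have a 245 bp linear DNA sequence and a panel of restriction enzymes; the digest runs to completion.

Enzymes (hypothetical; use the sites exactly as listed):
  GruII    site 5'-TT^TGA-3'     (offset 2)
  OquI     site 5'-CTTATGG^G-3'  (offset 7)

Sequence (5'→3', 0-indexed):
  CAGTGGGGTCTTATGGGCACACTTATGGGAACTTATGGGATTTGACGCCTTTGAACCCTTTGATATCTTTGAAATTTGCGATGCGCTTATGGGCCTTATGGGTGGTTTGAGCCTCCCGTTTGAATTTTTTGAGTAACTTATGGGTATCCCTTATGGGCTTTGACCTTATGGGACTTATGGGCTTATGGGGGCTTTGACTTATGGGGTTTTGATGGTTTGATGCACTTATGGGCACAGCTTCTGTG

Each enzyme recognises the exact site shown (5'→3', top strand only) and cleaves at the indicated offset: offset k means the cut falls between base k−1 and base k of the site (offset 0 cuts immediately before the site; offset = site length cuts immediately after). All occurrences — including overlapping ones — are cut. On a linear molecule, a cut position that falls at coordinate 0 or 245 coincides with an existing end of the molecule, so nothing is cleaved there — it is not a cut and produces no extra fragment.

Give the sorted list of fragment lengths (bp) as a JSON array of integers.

Site scan:
  GruII TTTGA/2: at [40, 49, 58, 67, 105, 118, 127, 158, 192, 207, 215] ⇒ [42, 51, 60, 69, 107, 120, 129, 160, 194, 209, 217]
  OquI CTTATGGG/7: at [9, 21, 31, 85, 94, 136, 149, 164, 173, 181, 197, 224] ⇒ [16, 28, 38, 92, 101, 143, 156, 171, 180, 188, 204, 231]

All cut coordinates (distinct, sorted): [16, 28, 38, 42, 51, 60, 69, 92, 101, 107, 120, 129, 143, 156, 160, 171, 180, 188, 194, 204, 209, 217, 231]

Fragment lengths:
  [0,16): 16 bp
  [16,28): 12 bp
  [28,38): 10 bp
  [38,42): 4 bp
  [42,51): 9 bp
  [51,60): 9 bp
  [60,69): 9 bp
  [69,92): 23 bp
  [92,101): 9 bp
  [101,107): 6 bp
  [107,120): 13 bp
  [120,129): 9 bp
  [129,143): 14 bp
  [143,156): 13 bp
  [156,160): 4 bp
  [160,171): 11 bp
  [171,180): 9 bp
  [180,188): 8 bp
  [188,194): 6 bp
  [194,204): 10 bp
  [204,209): 5 bp
  [209,217): 8 bp
  [217,231): 14 bp
  [231,245): 14 bp

[4,4,5,6,6,8,8,9,9,9,9,9,9,10,10,11,12,13,13,14,14,14,16,23]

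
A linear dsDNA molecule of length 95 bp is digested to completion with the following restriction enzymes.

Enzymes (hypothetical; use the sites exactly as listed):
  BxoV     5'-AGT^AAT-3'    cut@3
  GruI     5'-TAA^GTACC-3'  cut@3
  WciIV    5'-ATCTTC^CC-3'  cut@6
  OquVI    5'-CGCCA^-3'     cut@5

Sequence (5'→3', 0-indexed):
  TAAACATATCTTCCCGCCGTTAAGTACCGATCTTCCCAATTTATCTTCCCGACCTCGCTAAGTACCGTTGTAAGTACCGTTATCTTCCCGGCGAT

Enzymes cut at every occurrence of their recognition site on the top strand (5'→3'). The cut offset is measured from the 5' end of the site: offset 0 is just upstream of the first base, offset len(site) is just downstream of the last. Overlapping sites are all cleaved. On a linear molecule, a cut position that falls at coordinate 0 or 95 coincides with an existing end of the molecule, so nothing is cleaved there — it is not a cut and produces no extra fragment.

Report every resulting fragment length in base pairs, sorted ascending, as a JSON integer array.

Scan for sites:
  BxoV (AGTAAT, off=3): no sites
  GruI (TAAGTACC, off=3): starts [20, 58, 70] → cuts [23, 61, 73]
  WciIV (ATCTTCCC, off=6): starts [7, 29, 42, 81] → cuts [13, 35, 48, 87]
  OquVI (CGCCA, off=5): no sites

Pooled cuts: [13, 23, 35, 48, 61, 73, 87]

Fragment lengths:
  [0,13): 13 bp
  [13,23): 10 bp
  [23,35): 12 bp
  [35,48): 13 bp
  [48,61): 13 bp
  [61,73): 12 bp
  [73,87): 14 bp
  [87,95): 8 bp

[8,10,12,12,13,13,13,14]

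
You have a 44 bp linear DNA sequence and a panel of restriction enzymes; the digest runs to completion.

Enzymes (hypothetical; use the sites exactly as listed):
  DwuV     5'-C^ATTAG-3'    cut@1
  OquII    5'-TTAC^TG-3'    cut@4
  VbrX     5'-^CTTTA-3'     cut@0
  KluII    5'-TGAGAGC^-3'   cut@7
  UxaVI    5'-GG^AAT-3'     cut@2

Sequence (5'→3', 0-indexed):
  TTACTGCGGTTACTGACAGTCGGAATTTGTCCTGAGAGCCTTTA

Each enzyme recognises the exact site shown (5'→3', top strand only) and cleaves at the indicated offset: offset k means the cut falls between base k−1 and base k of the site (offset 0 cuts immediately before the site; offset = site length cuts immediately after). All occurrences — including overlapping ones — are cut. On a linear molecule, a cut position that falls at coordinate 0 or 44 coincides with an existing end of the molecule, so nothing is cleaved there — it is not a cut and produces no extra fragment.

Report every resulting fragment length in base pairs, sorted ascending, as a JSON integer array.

[4,5,9,10,16]

Per-enzyme occurrences:
  DwuV (CATTAG, off=1): no sites
  OquII (TTACTG, off=4): starts [0, 9] → cuts [4, 13]
  VbrX (CTTTA, off=0): starts [39] → cuts [39]
  KluII (TGAGAGC, off=7): starts [32] → cuts [39]
  UxaVI (GGAAT, off=2): starts [21] → cuts [23]

All cut coordinates (distinct, sorted): [4, 13, 23, 39]

Fragments:
  [0,4): 4 bp
  [4,13): 9 bp
  [13,23): 10 bp
  [23,39): 16 bp
  [39,44): 5 bp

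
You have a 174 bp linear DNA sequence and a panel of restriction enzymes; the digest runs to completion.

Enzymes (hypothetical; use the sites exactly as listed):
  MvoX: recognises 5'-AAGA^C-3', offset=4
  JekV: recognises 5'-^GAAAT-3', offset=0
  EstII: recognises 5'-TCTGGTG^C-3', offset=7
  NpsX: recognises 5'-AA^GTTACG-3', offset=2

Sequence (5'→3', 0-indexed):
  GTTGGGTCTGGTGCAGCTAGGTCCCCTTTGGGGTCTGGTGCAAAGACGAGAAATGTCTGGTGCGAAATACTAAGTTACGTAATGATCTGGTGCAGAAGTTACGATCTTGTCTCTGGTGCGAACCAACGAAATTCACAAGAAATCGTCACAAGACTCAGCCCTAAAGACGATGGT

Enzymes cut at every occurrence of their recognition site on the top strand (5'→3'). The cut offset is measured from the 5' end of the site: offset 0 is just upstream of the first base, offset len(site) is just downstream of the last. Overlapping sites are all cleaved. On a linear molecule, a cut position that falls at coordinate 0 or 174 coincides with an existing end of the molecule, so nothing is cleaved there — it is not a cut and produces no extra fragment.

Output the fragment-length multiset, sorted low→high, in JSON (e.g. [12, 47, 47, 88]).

Per-enzyme occurrences:
  MvoX AAGAC/4: at [42, 149, 163] ⇒ [46, 153, 167]
  JekV GAAAT/0: at [49, 63, 127, 138] ⇒ [49, 63, 127, 138]
  EstII TCTGGTGC/7: at [6, 33, 55, 85, 111] ⇒ [13, 40, 62, 92, 118]
  NpsX AAGTTACG/2: at [71, 95] ⇒ [73, 97]

All cut coordinates (distinct, sorted): [13, 40, 46, 49, 62, 63, 73, 92, 97, 118, 127, 138, 153, 167]

Fragment lengths:
  [0,13): 13 bp
  [13,40): 27 bp
  [40,46): 6 bp
  [46,49): 3 bp
  [49,62): 13 bp
  [62,63): 1 bp
  [63,73): 10 bp
  [73,92): 19 bp
  [92,97): 5 bp
  [97,118): 21 bp
  [118,127): 9 bp
  [127,138): 11 bp
  [138,153): 15 bp
  [153,167): 14 bp
  [167,174): 7 bp

[1,3,5,6,7,9,10,11,13,13,14,15,19,21,27]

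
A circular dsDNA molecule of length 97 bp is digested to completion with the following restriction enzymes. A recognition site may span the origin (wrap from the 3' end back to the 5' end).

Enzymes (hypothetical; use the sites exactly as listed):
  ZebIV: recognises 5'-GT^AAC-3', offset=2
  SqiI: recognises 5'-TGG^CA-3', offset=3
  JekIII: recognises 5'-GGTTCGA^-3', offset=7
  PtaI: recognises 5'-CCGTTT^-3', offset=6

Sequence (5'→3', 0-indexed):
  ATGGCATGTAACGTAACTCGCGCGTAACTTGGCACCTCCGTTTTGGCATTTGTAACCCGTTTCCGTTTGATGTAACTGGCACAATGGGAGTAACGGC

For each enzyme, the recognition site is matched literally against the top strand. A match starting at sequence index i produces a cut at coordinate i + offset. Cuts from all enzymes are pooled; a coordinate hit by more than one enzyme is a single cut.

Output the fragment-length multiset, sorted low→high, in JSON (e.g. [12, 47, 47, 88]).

Scan for sites:
  ZebIV (GTAAC, off=2): starts [7, 12, 23, 51, 71, 89] → cuts [9, 14, 25, 53, 73, 91]
  SqiI (TGGCA, off=3): starts [1, 29, 43, 76] → cuts [4, 32, 46, 79]
  JekIII (GGTTCGA, off=7): no sites
  PtaI (CCGTTT, off=6): starts [37, 56, 62] → cuts [43, 62, 68]

Pooled cuts: [4, 9, 14, 25, 32, 43, 46, 53, 62, 68, 73, 79, 91]

Fragment lengths:
  4→9: 5 bp
  9→14: 5 bp
  14→25: 11 bp
  25→32: 7 bp
  32→43: 11 bp
  43→46: 3 bp
  46→53: 7 bp
  53→62: 9 bp
  62→68: 6 bp
  68→73: 5 bp
  73→79: 6 bp
  79→91: 12 bp
  91→4 (wrap): 97-91+4 = 10 bp

[3,5,5,5,6,6,7,7,9,10,11,11,12]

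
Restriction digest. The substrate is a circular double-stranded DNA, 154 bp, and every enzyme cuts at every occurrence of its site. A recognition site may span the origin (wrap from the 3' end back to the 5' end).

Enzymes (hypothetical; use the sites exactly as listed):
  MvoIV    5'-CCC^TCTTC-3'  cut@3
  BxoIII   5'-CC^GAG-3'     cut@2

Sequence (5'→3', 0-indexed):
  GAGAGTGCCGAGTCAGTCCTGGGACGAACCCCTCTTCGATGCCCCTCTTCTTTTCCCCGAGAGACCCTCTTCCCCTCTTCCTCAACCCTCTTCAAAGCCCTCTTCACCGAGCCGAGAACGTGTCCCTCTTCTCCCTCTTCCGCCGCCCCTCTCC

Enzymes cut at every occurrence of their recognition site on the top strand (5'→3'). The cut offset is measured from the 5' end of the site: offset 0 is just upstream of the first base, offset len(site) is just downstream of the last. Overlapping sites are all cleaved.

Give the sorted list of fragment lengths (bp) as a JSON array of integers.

Scan for sites:
  MvoIV CCCTCTTC/3: at [29, 42, 64, 72, 85, 97, 123, 132] ⇒ [32, 45, 67, 75, 88, 100, 126, 135]
  BxoIII CCGAG/2: at [7, 56, 106, 111, 152] ⇒ [0, 9, 58, 108, 113]

Pooled cuts: [0, 9, 32, 45, 58, 67, 75, 88, 100, 108, 113, 126, 135]

Fragment lengths:
  0→9: 9 bp
  9→32: 23 bp
  32→45: 13 bp
  45→58: 13 bp
  58→67: 9 bp
  67→75: 8 bp
  75→88: 13 bp
  88→100: 12 bp
  100→108: 8 bp
  108→113: 5 bp
  113→126: 13 bp
  126→135: 9 bp
  135→0 (wrap): 154-135+0 = 19 bp

[5,8,8,9,9,9,12,13,13,13,13,19,23]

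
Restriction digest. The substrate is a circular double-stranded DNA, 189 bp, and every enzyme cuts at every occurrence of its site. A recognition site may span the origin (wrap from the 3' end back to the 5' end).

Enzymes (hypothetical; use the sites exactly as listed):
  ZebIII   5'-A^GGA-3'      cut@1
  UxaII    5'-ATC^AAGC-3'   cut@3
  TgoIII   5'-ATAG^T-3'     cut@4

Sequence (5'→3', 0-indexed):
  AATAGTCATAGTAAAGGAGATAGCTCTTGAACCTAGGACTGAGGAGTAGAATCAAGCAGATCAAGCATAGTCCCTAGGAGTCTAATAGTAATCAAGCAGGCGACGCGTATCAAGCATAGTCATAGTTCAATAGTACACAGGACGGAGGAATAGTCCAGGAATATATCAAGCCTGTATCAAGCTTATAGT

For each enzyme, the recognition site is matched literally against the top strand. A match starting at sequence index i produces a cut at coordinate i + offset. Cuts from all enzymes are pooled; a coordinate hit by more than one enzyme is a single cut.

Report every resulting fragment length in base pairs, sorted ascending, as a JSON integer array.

Site scan:
  ZebIII (AGGA, off=1): starts [14, 34, 41, 75, 138, 145, 156] → cuts [15, 35, 42, 76, 139, 146, 157]
  UxaII (ATCAAGC, off=3): starts [50, 59, 90, 108, 164, 175] → cuts [53, 62, 93, 111, 167, 178]
  TgoIII (ATAGT, off=4): starts [1, 7, 66, 84, 115, 121, 129, 149, 184] → cuts [5, 11, 70, 88, 119, 125, 133, 153, 188]

All cut coordinates (distinct, sorted): [5, 11, 15, 35, 42, 53, 62, 70, 76, 88, 93, 111, 119, 125, 133, 139, 146, 153, 157, 167, 178, 188]

Fragment lengths:
  5→11: 6 bp
  11→15: 4 bp
  15→35: 20 bp
  35→42: 7 bp
  42→53: 11 bp
  53→62: 9 bp
  62→70: 8 bp
  70→76: 6 bp
  76→88: 12 bp
  88→93: 5 bp
  93→111: 18 bp
  111→119: 8 bp
  119→125: 6 bp
  125→133: 8 bp
  133→139: 6 bp
  139→146: 7 bp
  146→153: 7 bp
  153→157: 4 bp
  157→167: 10 bp
  167→178: 11 bp
  178→188: 10 bp
  188→5 (wrap): 189-188+5 = 6 bp

[4,4,5,6,6,6,6,6,7,7,7,8,8,8,9,10,10,11,11,12,18,20]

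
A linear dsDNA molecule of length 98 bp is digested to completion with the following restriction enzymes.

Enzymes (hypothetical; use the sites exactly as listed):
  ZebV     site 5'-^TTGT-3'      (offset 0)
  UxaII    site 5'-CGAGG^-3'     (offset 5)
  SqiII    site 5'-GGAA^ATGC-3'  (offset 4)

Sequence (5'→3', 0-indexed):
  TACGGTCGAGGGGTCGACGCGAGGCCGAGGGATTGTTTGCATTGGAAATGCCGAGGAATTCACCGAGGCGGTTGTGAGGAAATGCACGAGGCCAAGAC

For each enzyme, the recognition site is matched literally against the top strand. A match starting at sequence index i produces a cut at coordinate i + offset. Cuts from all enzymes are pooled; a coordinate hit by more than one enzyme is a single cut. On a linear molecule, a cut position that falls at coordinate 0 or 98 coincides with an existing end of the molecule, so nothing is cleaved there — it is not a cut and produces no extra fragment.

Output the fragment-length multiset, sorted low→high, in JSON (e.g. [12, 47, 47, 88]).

[2,3,6,7,9,10,10,11,12,13,15]

Per-enzyme occurrences:
  ZebV (TTGT, off=0): starts [32, 71] → cuts [32, 71]
  UxaII (CGAGG, off=5): starts [6, 19, 25, 51, 63, 86] → cuts [11, 24, 30, 56, 68, 91]
  SqiII (GGAAATGC, off=4): starts [43, 77] → cuts [47, 81]

Pooled cuts: [11, 24, 30, 32, 47, 56, 68, 71, 81, 91]

Fragments:
  [0,11): 11 bp
  [11,24): 13 bp
  [24,30): 6 bp
  [30,32): 2 bp
  [32,47): 15 bp
  [47,56): 9 bp
  [56,68): 12 bp
  [68,71): 3 bp
  [71,81): 10 bp
  [81,91): 10 bp
  [91,98): 7 bp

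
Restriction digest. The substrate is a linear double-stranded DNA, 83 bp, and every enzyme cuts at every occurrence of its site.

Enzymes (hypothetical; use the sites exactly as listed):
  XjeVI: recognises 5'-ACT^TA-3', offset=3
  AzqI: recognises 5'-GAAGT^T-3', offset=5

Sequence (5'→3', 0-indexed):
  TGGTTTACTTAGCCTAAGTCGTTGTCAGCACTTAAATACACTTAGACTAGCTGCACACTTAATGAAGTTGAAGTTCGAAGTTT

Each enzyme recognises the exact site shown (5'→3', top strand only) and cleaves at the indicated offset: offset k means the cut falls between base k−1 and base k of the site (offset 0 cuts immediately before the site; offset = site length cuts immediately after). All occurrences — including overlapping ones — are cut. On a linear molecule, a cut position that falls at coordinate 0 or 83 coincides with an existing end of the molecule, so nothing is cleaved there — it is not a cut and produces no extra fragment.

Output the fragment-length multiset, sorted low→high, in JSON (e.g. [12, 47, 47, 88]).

[2,6,7,9,9,10,17,23]

Site scan:
  XjeVI (ACTTA, off=3): starts [6, 29, 39, 56] → cuts [9, 32, 42, 59]
  AzqI (GAAGTT, off=5): starts [63, 69, 76] → cuts [68, 74, 81]

All cut coordinates (distinct, sorted): [9, 32, 42, 59, 68, 74, 81]

Fragment lengths:
  [0,9): 9 bp
  [9,32): 23 bp
  [32,42): 10 bp
  [42,59): 17 bp
  [59,68): 9 bp
  [68,74): 6 bp
  [74,81): 7 bp
  [81,83): 2 bp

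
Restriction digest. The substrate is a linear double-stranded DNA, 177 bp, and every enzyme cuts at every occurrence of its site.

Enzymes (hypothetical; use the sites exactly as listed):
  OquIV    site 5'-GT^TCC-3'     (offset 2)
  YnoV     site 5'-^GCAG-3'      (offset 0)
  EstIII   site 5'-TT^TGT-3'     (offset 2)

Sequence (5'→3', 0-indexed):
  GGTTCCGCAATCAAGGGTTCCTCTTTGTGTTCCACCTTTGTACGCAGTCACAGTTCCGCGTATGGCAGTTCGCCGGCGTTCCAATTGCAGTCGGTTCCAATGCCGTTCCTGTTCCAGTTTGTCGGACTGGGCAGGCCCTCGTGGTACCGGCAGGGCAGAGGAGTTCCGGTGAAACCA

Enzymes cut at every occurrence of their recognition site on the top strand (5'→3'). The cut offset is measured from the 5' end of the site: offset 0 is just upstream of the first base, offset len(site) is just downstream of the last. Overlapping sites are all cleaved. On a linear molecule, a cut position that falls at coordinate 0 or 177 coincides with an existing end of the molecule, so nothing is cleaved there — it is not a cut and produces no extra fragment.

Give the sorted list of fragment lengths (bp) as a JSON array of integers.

Scan for sites:
  OquIV (GTTCC, off=2): starts [1, 16, 28, 52, 77, 93, 104, 110, 162] → cuts [3, 18, 30, 54, 79, 95, 106, 112, 164]
  YnoV (GCAG, off=0): starts [43, 64, 86, 130, 149, 154] → cuts [43, 64, 86, 130, 149, 154]
  EstIII (TTTGT, off=2): starts [23, 36, 117] → cuts [25, 38, 119]

All cut coordinates (distinct, sorted): [3, 18, 25, 30, 38, 43, 54, 64, 79, 86, 95, 106, 112, 119, 130, 149, 154, 164]

Fragments:
  [0,3): 3 bp
  [3,18): 15 bp
  [18,25): 7 bp
  [25,30): 5 bp
  [30,38): 8 bp
  [38,43): 5 bp
  [43,54): 11 bp
  [54,64): 10 bp
  [64,79): 15 bp
  [79,86): 7 bp
  [86,95): 9 bp
  [95,106): 11 bp
  [106,112): 6 bp
  [112,119): 7 bp
  [119,130): 11 bp
  [130,149): 19 bp
  [149,154): 5 bp
  [154,164): 10 bp
  [164,177): 13 bp

[3,5,5,5,6,7,7,7,8,9,10,10,11,11,11,13,15,15,19]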